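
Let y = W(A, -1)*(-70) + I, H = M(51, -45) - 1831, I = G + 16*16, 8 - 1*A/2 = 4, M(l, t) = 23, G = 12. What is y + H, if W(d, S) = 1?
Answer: -1610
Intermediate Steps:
A = 8 (A = 16 - 2*4 = 16 - 8 = 8)
I = 268 (I = 12 + 16*16 = 12 + 256 = 268)
H = -1808 (H = 23 - 1831 = -1808)
y = 198 (y = 1*(-70) + 268 = -70 + 268 = 198)
y + H = 198 - 1808 = -1610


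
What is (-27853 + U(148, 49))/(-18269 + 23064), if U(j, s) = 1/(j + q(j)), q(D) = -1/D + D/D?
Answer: -122837271/21146909 ≈ -5.8088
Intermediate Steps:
q(D) = 1 - 1/D (q(D) = -1/D + 1 = 1 - 1/D)
U(j, s) = 1/(j + (-1 + j)/j)
(-27853 + U(148, 49))/(-18269 + 23064) = (-27853 + 148/(-1 + 148 + 148²))/(-18269 + 23064) = (-27853 + 148/(-1 + 148 + 21904))/4795 = (-27853 + 148/22051)*(1/4795) = -614186355/22051*1/4795 = -122837271/21146909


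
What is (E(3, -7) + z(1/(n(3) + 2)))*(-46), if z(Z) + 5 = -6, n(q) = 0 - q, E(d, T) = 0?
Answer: 506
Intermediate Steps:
n(q) = -q
z(Z) = -11 (z(Z) = -5 - 6 = -11)
(E(3, -7) + z(1/(n(3) + 2)))*(-46) = (0 - 11)*(-46) = -11*(-46) = 506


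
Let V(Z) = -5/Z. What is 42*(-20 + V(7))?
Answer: -870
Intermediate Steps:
42*(-20 + V(7)) = 42*(-20 - 5/7) = 42*(-145/7) = -870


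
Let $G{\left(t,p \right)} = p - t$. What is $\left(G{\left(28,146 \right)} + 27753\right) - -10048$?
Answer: $37919$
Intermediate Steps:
$\left(G{\left(28,146 \right)} + 27753\right) - -10048 = \left(\left(146 - 28\right) + 27753\right) - -10048 = \left(\left(146 - 28\right) + 27753\right) + 10048 = \left(118 + 27753\right) + 10048 = 27871 + 10048 = 37919$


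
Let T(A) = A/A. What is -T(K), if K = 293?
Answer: -1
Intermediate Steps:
T(A) = 1
-T(K) = -1*1 = -1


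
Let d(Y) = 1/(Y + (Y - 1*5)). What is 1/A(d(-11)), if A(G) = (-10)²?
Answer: 1/100 ≈ 0.010000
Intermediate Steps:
d(Y) = 1/(-5 + 2*Y) (d(Y) = 1/(Y + (Y - 5)) = 1/(Y + (-5 + Y)) = 1/(-5 + 2*Y))
A(G) = 100
1/A(d(-11)) = 1/100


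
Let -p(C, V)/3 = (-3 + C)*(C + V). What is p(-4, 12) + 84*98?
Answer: 8400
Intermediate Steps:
p(C, V) = -3*(-3 + C)*(C + V)
p(-4, 12) + 84*98 = (-3*(-4)² + 9*(-4) + 9*12 - 3*(-4)*12) + 84*98 = (-3*16 - 36 + 108 + 144) + 8232 = (-48 - 36 + 108 + 144) + 8232 = 168 + 8232 = 8400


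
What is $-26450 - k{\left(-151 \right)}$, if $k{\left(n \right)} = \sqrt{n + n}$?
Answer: $-26450 - i \sqrt{302} \approx -26450.0 - 17.378 i$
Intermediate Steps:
$k{\left(n \right)} = \sqrt{2} \sqrt{n}$ ($k{\left(n \right)} = \sqrt{2 n} = \sqrt{2} \sqrt{n}$)
$-26450 - k{\left(-151 \right)} = -26450 - \sqrt{2} \sqrt{-151} = -26450 - \sqrt{2} i \sqrt{151} = -26450 - i \sqrt{302}$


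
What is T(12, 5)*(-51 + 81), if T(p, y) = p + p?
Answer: 720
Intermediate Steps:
T(p, y) = 2*p
T(12, 5)*(-51 + 81) = (2*12)*(-51 + 81) = 24*30 = 720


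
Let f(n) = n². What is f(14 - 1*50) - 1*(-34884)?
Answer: 36180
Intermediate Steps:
f(14 - 1*50) - 1*(-34884) = (14 - 1*50)² - 1*(-34884) = (14 - 50)² + 34884 = (-36)² + 34884 = 1296 + 34884 = 36180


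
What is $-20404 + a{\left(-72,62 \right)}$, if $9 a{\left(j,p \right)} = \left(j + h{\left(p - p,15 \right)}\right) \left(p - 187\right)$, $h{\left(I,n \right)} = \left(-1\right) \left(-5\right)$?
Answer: $- \frac{175261}{9} \approx -19473.0$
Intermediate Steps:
$h{\left(I,n \right)} = 5$
$a{\left(j,p \right)} = \frac{\left(-187 + p\right) \left(5 + j\right)}{9}$ ($a{\left(j,p \right)} = \frac{\left(j + 5\right) \left(p - 187\right)}{9} = \frac{\left(5 + j\right) \left(-187 + p\right)}{9} = \frac{\left(-187 + p\right) \left(5 + j\right)}{9}$)
$-20404 + a{\left(-72,62 \right)} = -20404 + \left(- \frac{935}{9} - -1496 + \frac{5}{9} \cdot 62 + \frac{1}{9} \left(-72\right) 62\right) = -20404 + \left(- \frac{935}{9} + 1496 + \frac{310}{9} - 496\right) = -20404 + \frac{8375}{9} = - \frac{175261}{9}$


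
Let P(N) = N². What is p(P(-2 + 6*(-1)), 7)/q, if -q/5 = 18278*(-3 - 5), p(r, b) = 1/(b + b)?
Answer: 1/10235680 ≈ 9.7697e-8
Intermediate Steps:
p(r, b) = 1/(2*b)
q = 731120 (q = -91390*(-3 - 5) = -91390*(-8) = -5*(-146224) = 731120)
p(P(-2 + 6*(-1)), 7)/q = ((½)/7)/731120 = ((½)*(⅐))*(1/731120) = (1/14)*(1/731120) = 1/10235680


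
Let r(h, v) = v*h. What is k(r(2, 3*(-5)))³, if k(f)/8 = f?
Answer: -13824000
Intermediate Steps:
r(h, v) = h*v
k(f) = 8*f
k(r(2, 3*(-5)))³ = (8*(2*(3*(-5))))³ = (8*(2*(-15)))³ = (8*(-30))³ = (-240)³ = -13824000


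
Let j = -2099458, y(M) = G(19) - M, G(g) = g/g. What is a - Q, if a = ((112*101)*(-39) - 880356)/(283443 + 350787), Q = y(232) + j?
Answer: 73982468497/35235 ≈ 2.0997e+6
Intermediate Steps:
G(g) = 1
y(M) = 1 - M
Q = -2099689 (Q = (1 - 1*232) - 2099458 = (1 - 232) - 2099458 = -231 - 2099458 = -2099689)
a = -73418/35235 (a = (11312*(-39) - 880356)/634230 = (-441168 - 880356)*(1/634230) = -1321524*1/634230 = -73418/35235 ≈ -2.0837)
a - Q = -73418/35235 - 1*(-2099689) = -73418/35235 + 2099689 = 73982468497/35235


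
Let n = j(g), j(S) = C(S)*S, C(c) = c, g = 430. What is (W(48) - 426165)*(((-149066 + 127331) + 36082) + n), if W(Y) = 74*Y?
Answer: -84204372411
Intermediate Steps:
j(S) = S**2 (j(S) = S*S = S**2)
n = 184900 (n = 430**2 = 184900)
(W(48) - 426165)*(((-149066 + 127331) + 36082) + n) = (74*48 - 426165)*(((-149066 + 127331) + 36082) + 184900) = (3552 - 426165)*((-21735 + 36082) + 184900) = -422613*(14347 + 184900) = -422613*199247 = -84204372411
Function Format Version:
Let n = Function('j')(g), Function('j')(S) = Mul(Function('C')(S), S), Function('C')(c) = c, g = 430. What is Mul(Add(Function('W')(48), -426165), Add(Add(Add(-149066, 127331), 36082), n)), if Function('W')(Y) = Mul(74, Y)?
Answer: -84204372411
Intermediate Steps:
Function('j')(S) = Pow(S, 2) (Function('j')(S) = Mul(S, S) = Pow(S, 2))
n = 184900 (n = Pow(430, 2) = 184900)
Mul(Add(Function('W')(48), -426165), Add(Add(Add(-149066, 127331), 36082), n)) = Mul(Add(Mul(74, 48), -426165), Add(Add(Add(-149066, 127331), 36082), 184900)) = Mul(Add(3552, -426165), Add(Add(-21735, 36082), 184900)) = Mul(-422613, Add(14347, 184900)) = Mul(-422613, 199247) = -84204372411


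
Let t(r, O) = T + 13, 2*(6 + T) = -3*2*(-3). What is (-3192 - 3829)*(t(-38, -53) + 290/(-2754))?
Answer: -9039331/81 ≈ -1.1160e+5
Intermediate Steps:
T = 3 (T = -6 + (-3*2*(-3))/2 = -6 + (-6*(-3))/2 = -6 + (1/2)*18 = -6 + 9 = 3)
t(r, O) = 16 (t(r, O) = 3 + 13 = 16)
(-3192 - 3829)*(t(-38, -53) + 290/(-2754)) = (-3192 - 3829)*(16 + 290/(-2754)) = -7021*(16 + 290*(-1/2754)) = -7021*(16 - 145/1377) = -7021*21887/1377 = -9039331/81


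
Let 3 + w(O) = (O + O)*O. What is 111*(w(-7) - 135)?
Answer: -4440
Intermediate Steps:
w(O) = -3 + 2*O² (w(O) = -3 + (O + O)*O = -3 + (2*O)*O = -3 + 2*O²)
111*(w(-7) - 135) = 111*((-3 + 2*(-7)²) - 135) = 111*((-3 + 2*49) - 135) = 111*((-3 + 98) - 135) = 111*(95 - 135) = 111*(-40) = -4440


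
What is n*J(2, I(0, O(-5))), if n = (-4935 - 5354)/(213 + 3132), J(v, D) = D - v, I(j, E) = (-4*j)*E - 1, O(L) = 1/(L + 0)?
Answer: 10289/1115 ≈ 9.2278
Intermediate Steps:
O(L) = 1/L
I(j, E) = -1 - 4*E*j (I(j, E) = -4*E*j - 1 = -1 - 4*E*j)
n = -10289/3345 ≈ -3.0759
n*J(2, I(0, O(-5))) = -10289*((-1 - 4*0/(-5)) - 1*2)/3345 = -10289*((-1 - 4*(-1/5)*0) - 2)/3345 = -10289*((-1 + 0) - 2)/3345 = -10289*(-1 - 2)/3345 = -10289/3345*(-3) = 10289/1115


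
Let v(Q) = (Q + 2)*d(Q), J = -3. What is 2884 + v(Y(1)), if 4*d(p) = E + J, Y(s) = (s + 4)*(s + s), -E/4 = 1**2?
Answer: 2863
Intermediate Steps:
E = -4 (E = -4*1**2 = -4*1 = -4)
Y(s) = 2*s*(4 + s) (Y(s) = (4 + s)*(2*s) = 2*s*(4 + s))
d(p) = -7/4 (d(p) = (-4 - 3)/4 = (1/4)*(-7) = -7/4)
v(Q) = -7/2 - 7*Q/4 (v(Q) = (Q + 2)*(-7/4) = (2 + Q)*(-7/4) = -7/2 - 7*Q/4)
2884 + v(Y(1)) = 2884 + (-7/2 - 7*(4 + 1)/2) = 2884 + (-7/2 - 7*5/2) = 2884 + (-7/2 - 7/4*10) = 2884 + (-7/2 - 35/2) = 2884 - 21 = 2863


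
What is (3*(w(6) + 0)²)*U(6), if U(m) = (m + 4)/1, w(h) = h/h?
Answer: 30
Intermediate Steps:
w(h) = 1
U(m) = 4 + m (U(m) = (4 + m)*1 = 4 + m)
(3*(w(6) + 0)²)*U(6) = (3*(1 + 0)²)*(4 + 6) = (3*1²)*10 = (3*1)*10 = 3*10 = 30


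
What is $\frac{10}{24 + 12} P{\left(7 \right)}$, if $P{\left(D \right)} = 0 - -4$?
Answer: $\frac{10}{9} \approx 1.1111$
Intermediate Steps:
$P{\left(D \right)} = 4$ ($P{\left(D \right)} = 0 + 4 = 4$)
$\frac{10}{24 + 12} P{\left(7 \right)} = \frac{10}{24 + 12} \cdot 4 = \frac{10}{36} \cdot 4 = 10 \cdot \frac{1}{36} \cdot 4 = \frac{5}{18} \cdot 4 = \frac{10}{9}$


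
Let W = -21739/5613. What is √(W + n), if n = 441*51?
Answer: 2*√177118557393/5613 ≈ 149.96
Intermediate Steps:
W = -21739/5613 (W = -21739*1/5613 = -21739/5613 ≈ -3.8730)
n = 22491
√(W + n) = √(-21739/5613 + 22491) = √(126220244/5613) = 2*√177118557393/5613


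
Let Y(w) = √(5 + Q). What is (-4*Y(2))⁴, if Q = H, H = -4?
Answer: 256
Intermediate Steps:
Q = -4
Y(w) = 1 (Y(w) = √(5 - 4) = √1 = 1)
(-4*Y(2))⁴ = (-4*1)⁴ = (-4)⁴ = 256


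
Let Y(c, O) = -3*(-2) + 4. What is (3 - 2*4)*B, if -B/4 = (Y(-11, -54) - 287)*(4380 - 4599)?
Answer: 1213260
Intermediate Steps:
Y(c, O) = 10 (Y(c, O) = 6 + 4 = 10)
B = -242652 (B = -4*(10 - 287)*(4380 - 4599) = -(-1108)*(-219) = -4*60663 = -242652)
(3 - 2*4)*B = (3 - 2*4)*(-242652) = (3 - 8)*(-242652) = -5*(-242652) = 1213260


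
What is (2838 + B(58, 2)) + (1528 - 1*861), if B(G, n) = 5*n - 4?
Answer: 3511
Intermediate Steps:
B(G, n) = -4 + 5*n
(2838 + B(58, 2)) + (1528 - 1*861) = (2838 + (-4 + 5*2)) + (1528 - 1*861) = (2838 + (-4 + 10)) + (1528 - 861) = (2838 + 6) + 667 = 2844 + 667 = 3511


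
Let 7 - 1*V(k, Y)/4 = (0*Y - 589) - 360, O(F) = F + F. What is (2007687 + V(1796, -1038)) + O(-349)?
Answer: 2010813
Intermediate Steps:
O(F) = 2*F
V(k, Y) = 3824 (V(k, Y) = 28 - 4*((0*Y - 589) - 360) = 28 - 4*((0 - 589) - 360) = 28 - 4*(-589 - 360) = 28 - 4*(-949) = 28 + 3796 = 3824)
(2007687 + V(1796, -1038)) + O(-349) = (2007687 + 3824) + 2*(-349) = 2011511 - 698 = 2010813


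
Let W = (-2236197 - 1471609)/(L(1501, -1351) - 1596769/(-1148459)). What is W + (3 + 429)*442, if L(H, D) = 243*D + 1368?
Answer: 35847889849927909/187729180903 ≈ 1.9096e+5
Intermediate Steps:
L(H, D) = 1368 + 243*D
W = 2129131585477/187729180903 (W = (-2236197 - 1471609)/((1368 + 243*(-1351)) - 1596769/(-1148459)) = -3707806/((1368 - 328293) - 1596769*(-1/1148459)) = -3707806/(-326925 + 1596769/1148459) = -3707806/(-375458361806/1148459) = -3707806*(-1148459/375458361806) = 2129131585477/187729180903 ≈ 11.342)
W + (3 + 429)*442 = 2129131585477/187729180903 + (3 + 429)*442 = 2129131585477/187729180903 + 432*442 = 2129131585477/187729180903 + 190944 = 35847889849927909/187729180903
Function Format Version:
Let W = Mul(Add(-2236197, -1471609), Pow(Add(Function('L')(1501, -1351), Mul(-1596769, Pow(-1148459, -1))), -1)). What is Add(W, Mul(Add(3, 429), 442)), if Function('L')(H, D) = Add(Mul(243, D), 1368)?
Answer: Rational(35847889849927909, 187729180903) ≈ 1.9096e+5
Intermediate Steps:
Function('L')(H, D) = Add(1368, Mul(243, D))
W = Rational(2129131585477, 187729180903) (W = Mul(Add(-2236197, -1471609), Pow(Add(Add(1368, Mul(243, -1351)), Mul(-1596769, Pow(-1148459, -1))), -1)) = Mul(-3707806, Pow(Add(Add(1368, -328293), Mul(-1596769, Rational(-1, 1148459))), -1)) = Mul(-3707806, Pow(Add(-326925, Rational(1596769, 1148459)), -1)) = Mul(-3707806, Pow(Rational(-375458361806, 1148459), -1)) = Mul(-3707806, Rational(-1148459, 375458361806)) = Rational(2129131585477, 187729180903) ≈ 11.342)
Add(W, Mul(Add(3, 429), 442)) = Add(Rational(2129131585477, 187729180903), Mul(Add(3, 429), 442)) = Add(Rational(2129131585477, 187729180903), Mul(432, 442)) = Add(Rational(2129131585477, 187729180903), 190944) = Rational(35847889849927909, 187729180903)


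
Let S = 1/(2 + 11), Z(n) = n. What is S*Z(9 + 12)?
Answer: 21/13 ≈ 1.6154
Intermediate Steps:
S = 1/13 ≈ 0.076923
S*Z(9 + 12) = (9 + 12)/13 = (1/13)*21 = 21/13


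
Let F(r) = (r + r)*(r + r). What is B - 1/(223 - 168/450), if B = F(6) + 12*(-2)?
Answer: 2003565/16697 ≈ 120.00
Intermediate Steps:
F(r) = 4*r² (F(r) = (2*r)*(2*r) = 4*r²)
B = 120 (B = 4*6² + 12*(-2) = 4*36 - 24 = 144 - 24 = 120)
B - 1/(223 - 168/450) = 120 - 1/(223 - 168/450) = 120 - 1/(223 - 168*1/450) = 120 - 1/(223 - 28/75) = 120 - 1/16697/75 = 120 - 1*75/16697 = 120 - 75/16697 = 2003565/16697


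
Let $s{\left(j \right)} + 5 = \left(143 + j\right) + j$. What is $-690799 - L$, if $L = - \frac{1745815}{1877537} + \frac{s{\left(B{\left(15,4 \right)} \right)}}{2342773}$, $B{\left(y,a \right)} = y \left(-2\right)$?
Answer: $- \frac{3038574089016983590}{4398642990101} \approx -6.908 \cdot 10^{5}$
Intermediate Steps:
$B{\left(y,a \right)} = - 2 y$
$s{\left(j \right)} = 138 + 2 j$ ($s{\left(j \right)} = -5 + \left(\left(143 + j\right) + j\right) = -5 + \left(143 + 2 j\right) = 138 + 2 j$)
$L = - \frac{4089901797109}{4398642990101}$ ($L = - \frac{1745815}{1877537} + \frac{138 + 2 \left(\left(-2\right) 15\right)}{2342773} = \left(-1745815\right) \frac{1}{1877537} + \left(138 + 2 \left(-30\right)\right) \frac{1}{2342773} = - \frac{1745815}{1877537} + \left(138 - 60\right) \frac{1}{2342773} = - \frac{1745815}{1877537} + 78 \cdot \frac{1}{2342773} = - \frac{1745815}{1877537} + \frac{78}{2342773} = - \frac{4089901797109}{4398642990101} \approx -0.92981$)
$-690799 - L = -690799 - - \frac{4089901797109}{4398642990101} = -690799 + \frac{4089901797109}{4398642990101} = - \frac{3038574089016983590}{4398642990101}$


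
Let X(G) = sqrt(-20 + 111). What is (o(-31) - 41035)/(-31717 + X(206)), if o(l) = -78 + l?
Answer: 93211732/71854857 + 20572*sqrt(91)/502983999 ≈ 1.2976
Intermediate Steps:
X(G) = sqrt(91)
(o(-31) - 41035)/(-31717 + X(206)) = ((-78 - 31) - 41035)/(-31717 + sqrt(91)) = (-109 - 41035)/(-31717 + sqrt(91)) = -41144/(-31717 + sqrt(91))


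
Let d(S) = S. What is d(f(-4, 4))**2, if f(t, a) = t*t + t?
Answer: 144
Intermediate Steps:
f(t, a) = t + t**2 (f(t, a) = t**2 + t = t + t**2)
d(f(-4, 4))**2 = (-4*(1 - 4))**2 = (-4*(-3))**2 = 12**2 = 144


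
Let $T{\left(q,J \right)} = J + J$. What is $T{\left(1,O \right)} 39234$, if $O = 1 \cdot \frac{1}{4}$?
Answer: $19617$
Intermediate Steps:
$O = \frac{1}{4}$ ($O = 1 \cdot \frac{1}{4} = \frac{1}{4} \approx 0.25$)
$T{\left(q,J \right)} = 2 J$
$T{\left(1,O \right)} 39234 = 2 \cdot \frac{1}{4} \cdot 39234 = \frac{1}{2} \cdot 39234 = 19617$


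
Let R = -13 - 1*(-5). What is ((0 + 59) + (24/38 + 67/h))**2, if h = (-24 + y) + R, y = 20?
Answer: 151856329/51984 ≈ 2921.2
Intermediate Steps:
R = -8 (R = -13 + 5 = -8)
h = -12 (h = (-24 + 20) - 8 = -4 - 8 = -12)
((0 + 59) + (24/38 + 67/h))**2 = ((0 + 59) + (24/38 + 67/(-12)))**2 = (59 + (24*(1/38) + 67*(-1/12)))**2 = (59 + (12/19 - 67/12))**2 = (59 - 1129/228)**2 = (12323/228)**2 = 151856329/51984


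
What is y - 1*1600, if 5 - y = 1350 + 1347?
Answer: -4292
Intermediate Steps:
y = -2692 (y = 5 - (1350 + 1347) = 5 - 1*2697 = 5 - 2697 = -2692)
y - 1*1600 = -2692 - 1*1600 = -2692 - 1600 = -4292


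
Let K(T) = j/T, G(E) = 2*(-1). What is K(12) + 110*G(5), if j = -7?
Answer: -2647/12 ≈ -220.58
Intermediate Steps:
G(E) = -2
K(T) = -7/T
K(12) + 110*G(5) = -7/12 + 110*(-2) = -7*1/12 - 220 = -7/12 - 220 = -2647/12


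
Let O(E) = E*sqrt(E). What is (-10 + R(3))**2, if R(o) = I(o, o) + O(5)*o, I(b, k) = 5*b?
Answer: 1150 + 150*sqrt(5) ≈ 1485.4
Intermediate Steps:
O(E) = E**(3/2)
R(o) = 5*o + 5*o*sqrt(5) (R(o) = 5*o + 5**(3/2)*o = 5*o + (5*sqrt(5))*o = 5*o + 5*o*sqrt(5))
(-10 + R(3))**2 = (-10 + 5*3*(1 + sqrt(5)))**2 = (-10 + (15 + 15*sqrt(5)))**2 = (5 + 15*sqrt(5))**2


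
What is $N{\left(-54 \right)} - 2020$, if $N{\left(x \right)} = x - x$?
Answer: $-2020$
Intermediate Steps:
$N{\left(x \right)} = 0$
$N{\left(-54 \right)} - 2020 = 0 - 2020 = -2020$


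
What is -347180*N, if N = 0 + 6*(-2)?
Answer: 4166160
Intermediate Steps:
N = -12 (N = 0 - 12 = -12)
-347180*N = -347180*(-12) = 4166160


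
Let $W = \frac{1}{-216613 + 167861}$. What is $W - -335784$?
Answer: $\frac{16370141567}{48752} \approx 3.3578 \cdot 10^{5}$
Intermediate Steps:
$W = - \frac{1}{48752}$ ($W = \frac{1}{-48752} = - \frac{1}{48752} \approx -2.0512 \cdot 10^{-5}$)
$W - -335784 = - \frac{1}{48752} - -335784 = - \frac{1}{48752} + 335784 = \frac{16370141567}{48752}$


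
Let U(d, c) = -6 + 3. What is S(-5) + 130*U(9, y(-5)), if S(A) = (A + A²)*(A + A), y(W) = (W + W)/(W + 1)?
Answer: -590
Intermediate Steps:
y(W) = 2*W/(1 + W) (y(W) = (2*W)/(1 + W) = 2*W/(1 + W))
U(d, c) = -3
S(A) = 2*A*(A + A²) (S(A) = (A + A²)*(2*A) = 2*A*(A + A²))
S(-5) + 130*U(9, y(-5)) = 2*(-5)²*(1 - 5) + 130*(-3) = 2*25*(-4) - 390 = -200 - 390 = -590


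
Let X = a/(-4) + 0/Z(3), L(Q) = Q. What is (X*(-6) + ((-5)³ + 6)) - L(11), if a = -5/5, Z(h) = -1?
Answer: -263/2 ≈ -131.50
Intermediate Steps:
a = -1 (a = -5*⅕ = -1)
X = ¼ (X = -1/(-4) + 0/(-1) = -1*(-¼) + 0*(-1) = ¼ + 0 = ¼ ≈ 0.25000)
(X*(-6) + ((-5)³ + 6)) - L(11) = ((¼)*(-6) + ((-5)³ + 6)) - 1*11 = (-3/2 + (-125 + 6)) - 11 = (-3/2 - 119) - 11 = -241/2 - 11 = -263/2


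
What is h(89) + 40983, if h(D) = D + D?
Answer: 41161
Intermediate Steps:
h(D) = 2*D
h(89) + 40983 = 2*89 + 40983 = 178 + 40983 = 41161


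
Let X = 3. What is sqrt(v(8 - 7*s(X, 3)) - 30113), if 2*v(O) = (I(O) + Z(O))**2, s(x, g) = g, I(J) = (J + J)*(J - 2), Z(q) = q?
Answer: sqrt(163806)/2 ≈ 202.36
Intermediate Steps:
I(J) = 2*J*(-2 + J) (I(J) = (2*J)*(-2 + J) = 2*J*(-2 + J))
v(O) = (O + 2*O*(-2 + O))**2/2 (v(O) = (2*O*(-2 + O) + O)**2/2 = (O + 2*O*(-2 + O))**2/2)
sqrt(v(8 - 7*s(X, 3)) - 30113) = sqrt((8 - 7*3)**2*(-3 + 2*(8 - 7*3))**2/2 - 30113) = sqrt((8 - 21)**2*(-3 + 2*(8 - 21))**2/2 - 30113) = sqrt((1/2)*(-13)**2*(-3 + 2*(-13))**2 - 30113) = sqrt((1/2)*169*(-3 - 26)**2 - 30113) = sqrt((1/2)*169*(-29)**2 - 30113) = sqrt((1/2)*169*841 - 30113) = sqrt(142129/2 - 30113) = sqrt(81903/2) = sqrt(163806)/2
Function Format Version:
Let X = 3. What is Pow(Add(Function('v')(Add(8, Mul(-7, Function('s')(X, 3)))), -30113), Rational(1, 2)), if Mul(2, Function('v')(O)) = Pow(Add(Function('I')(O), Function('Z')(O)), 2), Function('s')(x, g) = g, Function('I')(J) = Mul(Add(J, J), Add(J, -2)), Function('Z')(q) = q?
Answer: Mul(Rational(1, 2), Pow(163806, Rational(1, 2))) ≈ 202.36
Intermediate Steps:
Function('I')(J) = Mul(2, J, Add(-2, J)) (Function('I')(J) = Mul(Mul(2, J), Add(-2, J)) = Mul(2, J, Add(-2, J)))
Function('v')(O) = Mul(Rational(1, 2), Pow(Add(O, Mul(2, O, Add(-2, O))), 2)) (Function('v')(O) = Mul(Rational(1, 2), Pow(Add(Mul(2, O, Add(-2, O)), O), 2)) = Mul(Rational(1, 2), Pow(Add(O, Mul(2, O, Add(-2, O))), 2)))
Pow(Add(Function('v')(Add(8, Mul(-7, Function('s')(X, 3)))), -30113), Rational(1, 2)) = Pow(Add(Mul(Rational(1, 2), Pow(Add(8, Mul(-7, 3)), 2), Pow(Add(-3, Mul(2, Add(8, Mul(-7, 3)))), 2)), -30113), Rational(1, 2)) = Pow(Add(Mul(Rational(1, 2), Pow(Add(8, -21), 2), Pow(Add(-3, Mul(2, Add(8, -21))), 2)), -30113), Rational(1, 2)) = Pow(Add(Mul(Rational(1, 2), Pow(-13, 2), Pow(Add(-3, Mul(2, -13)), 2)), -30113), Rational(1, 2)) = Pow(Add(Mul(Rational(1, 2), 169, Pow(Add(-3, -26), 2)), -30113), Rational(1, 2)) = Pow(Add(Mul(Rational(1, 2), 169, Pow(-29, 2)), -30113), Rational(1, 2)) = Pow(Add(Mul(Rational(1, 2), 169, 841), -30113), Rational(1, 2)) = Pow(Add(Rational(142129, 2), -30113), Rational(1, 2)) = Pow(Rational(81903, 2), Rational(1, 2)) = Mul(Rational(1, 2), Pow(163806, Rational(1, 2)))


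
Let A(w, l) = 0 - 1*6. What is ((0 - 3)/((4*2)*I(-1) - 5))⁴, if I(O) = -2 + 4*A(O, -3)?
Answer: 1/25411681 ≈ 3.9352e-8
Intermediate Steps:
A(w, l) = -6 (A(w, l) = 0 - 6 = -6)
I(O) = -26 (I(O) = -2 + 4*(-6) = -2 - 24 = -26)
((0 - 3)/((4*2)*I(-1) - 5))⁴ = ((0 - 3)/((4*2)*(-26) - 5))⁴ = (-3/(8*(-26) - 5))⁴ = (-3/(-208 - 5))⁴ = (-3/(-213))⁴ = (-3*(-1/213))⁴ = (1/71)⁴ = 1/25411681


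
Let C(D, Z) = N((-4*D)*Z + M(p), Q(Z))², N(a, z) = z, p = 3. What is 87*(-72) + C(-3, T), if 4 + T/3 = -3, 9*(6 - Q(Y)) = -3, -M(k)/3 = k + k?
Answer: -56015/9 ≈ -6223.9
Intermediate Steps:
M(k) = -6*k (M(k) = -3*(k + k) = -6*k)
Q(Y) = 19/3 (Q(Y) = 6 - ⅑*(-3) = 6 + ⅓ = 19/3)
T = -21 (T = -12 + 3*(-3) = -12 - 9 = -21)
C(D, Z) = 361/9 (C(D, Z) = (19/3)² = 361/9)
87*(-72) + C(-3, T) = 87*(-72) + 361/9 = -6264 + 361/9 = -56015/9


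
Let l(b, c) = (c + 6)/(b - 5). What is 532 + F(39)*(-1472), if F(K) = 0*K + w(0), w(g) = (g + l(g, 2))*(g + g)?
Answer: 532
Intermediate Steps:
l(b, c) = (6 + c)/(-5 + b)
w(g) = 2*g*(g + 8/(-5 + g)) (w(g) = (g + (6 + 2)/(-5 + g))*(g + g) = (g + 8/(-5 + g))*(2*g) = 2*g*(g + 8/(-5 + g)))
F(K) = 0 (F(K) = 0*K + 2*0*(8 + 0*(-5 + 0))/(-5 + 0) = 0 + 2*0*(8 + 0*(-5))/(-5) = 0 + 2*0*(-⅕)*(8 + 0) = 0 + 2*0*(-⅕)*8 = 0 + 0 = 0)
532 + F(39)*(-1472) = 532 + 0*(-1472) = 532 + 0 = 532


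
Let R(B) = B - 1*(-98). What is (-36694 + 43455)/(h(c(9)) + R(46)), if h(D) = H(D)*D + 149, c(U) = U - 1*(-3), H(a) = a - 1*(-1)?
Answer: 6761/449 ≈ 15.058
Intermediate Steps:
H(a) = 1 + a (H(a) = a + 1 = 1 + a)
c(U) = 3 + U (c(U) = U + 3 = 3 + U)
R(B) = 98 + B (R(B) = B + 98 = 98 + B)
h(D) = 149 + D*(1 + D) (h(D) = (1 + D)*D + 149 = D*(1 + D) + 149 = 149 + D*(1 + D))
(-36694 + 43455)/(h(c(9)) + R(46)) = (-36694 + 43455)/((149 + (3 + 9)*(1 + (3 + 9))) + (98 + 46)) = 6761/((149 + 12*(1 + 12)) + 144) = 6761/((149 + 12*13) + 144) = 6761/((149 + 156) + 144) = 6761/(305 + 144) = 6761/449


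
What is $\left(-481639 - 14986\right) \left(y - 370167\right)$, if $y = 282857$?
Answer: $43360328750$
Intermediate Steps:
$\left(-481639 - 14986\right) \left(y - 370167\right) = \left(-481639 - 14986\right) \left(282857 - 370167\right) = \left(-496625\right) \left(-87310\right) = 43360328750$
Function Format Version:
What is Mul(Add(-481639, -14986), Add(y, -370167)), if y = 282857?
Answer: 43360328750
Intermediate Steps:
Mul(Add(-481639, -14986), Add(y, -370167)) = Mul(Add(-481639, -14986), Add(282857, -370167)) = Mul(-496625, -87310) = 43360328750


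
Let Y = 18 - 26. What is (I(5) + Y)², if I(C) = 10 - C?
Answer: 9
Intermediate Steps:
Y = -8
(I(5) + Y)² = ((10 - 1*5) - 8)² = ((10 - 5) - 8)² = (5 - 8)² = (-3)² = 9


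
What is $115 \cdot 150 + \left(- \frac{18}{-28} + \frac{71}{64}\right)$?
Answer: $\frac{7728785}{448} \approx 17252.0$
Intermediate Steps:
$115 \cdot 150 + \left(- \frac{18}{-28} + \frac{71}{64}\right) = 17250 + \left(\left(-18\right) \left(- \frac{1}{28}\right) + 71 \cdot \frac{1}{64}\right) = 17250 + \left(\frac{9}{14} + \frac{71}{64}\right) = 17250 + \frac{785}{448} = \frac{7728785}{448}$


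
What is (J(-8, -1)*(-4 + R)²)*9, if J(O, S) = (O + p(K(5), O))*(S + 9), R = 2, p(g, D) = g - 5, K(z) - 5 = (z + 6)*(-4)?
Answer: -14976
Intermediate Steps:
K(z) = -19 - 4*z (K(z) = 5 + (z + 6)*(-4) = 5 + (6 + z)*(-4) = 5 + (-24 - 4*z) = -19 - 4*z)
p(g, D) = -5 + g
J(O, S) = (-44 + O)*(9 + S) (J(O, S) = (O + (-5 + (-19 - 4*5)))*(S + 9) = (O + (-5 + (-19 - 20)))*(9 + S) = (O + (-5 - 39))*(9 + S) = (O - 44)*(9 + S) = (-44 + O)*(9 + S))
(J(-8, -1)*(-4 + R)²)*9 = ((-396 - 44*(-1) + 9*(-8) - 8*(-1))*(-4 + 2)²)*9 = ((-396 + 44 - 72 + 8)*(-2)²)*9 = -416*4*9 = -1664*9 = -14976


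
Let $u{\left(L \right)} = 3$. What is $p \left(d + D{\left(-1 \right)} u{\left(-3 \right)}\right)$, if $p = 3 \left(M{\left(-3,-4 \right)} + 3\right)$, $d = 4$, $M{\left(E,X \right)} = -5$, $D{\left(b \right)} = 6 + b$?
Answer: $-114$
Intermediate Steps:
$p = -6$ ($p = 3 \left(-5 + 3\right) = 3 \left(-2\right) = -6$)
$p \left(d + D{\left(-1 \right)} u{\left(-3 \right)}\right) = - 6 \left(4 + \left(6 - 1\right) 3\right) = - 6 \left(4 + 5 \cdot 3\right) = - 6 \left(4 + 15\right) = \left(-6\right) 19 = -114$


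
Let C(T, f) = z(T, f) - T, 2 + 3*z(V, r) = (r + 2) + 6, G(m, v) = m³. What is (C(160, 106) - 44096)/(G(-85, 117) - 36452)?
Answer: 132656/1951731 ≈ 0.067968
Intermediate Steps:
z(V, r) = 2 + r/3 (z(V, r) = -⅔ + ((r + 2) + 6)/3 = -⅔ + ((2 + r) + 6)/3 = -⅔ + (8 + r)/3 = -⅔ + (8/3 + r/3) = 2 + r/3)
C(T, f) = 2 - T + f/3 (C(T, f) = (2 + f/3) - T = 2 - T + f/3)
(C(160, 106) - 44096)/(G(-85, 117) - 36452) = ((2 - 1*160 + (⅓)*106) - 44096)/((-85)³ - 36452) = ((2 - 160 + 106/3) - 44096)/(-614125 - 36452) = (-368/3 - 44096)/(-650577) = -132656/3*(-1/650577) = 132656/1951731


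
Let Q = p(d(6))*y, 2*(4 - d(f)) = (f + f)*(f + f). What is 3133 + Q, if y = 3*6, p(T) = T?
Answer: 1909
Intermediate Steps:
d(f) = 4 - 2*f² (d(f) = 4 - (f + f)*(f + f)/2 = 4 - 2*f*2*f/2 = 4 - 2*f²)
y = 18
Q = -1224 (Q = (4 - 2*6²)*18 = (4 - 2*36)*18 = (4 - 72)*18 = -68*18 = -1224)
3133 + Q = 3133 - 1224 = 1909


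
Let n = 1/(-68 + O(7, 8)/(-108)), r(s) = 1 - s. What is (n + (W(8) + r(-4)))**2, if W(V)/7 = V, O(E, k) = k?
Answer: 12564392281/3378244 ≈ 3719.2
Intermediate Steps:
W(V) = 7*V
n = -27/1838 (n = 1/(-68 + 8/(-108)) = 1/(-68 + 8*(-1/108)) = 1/(-68 - 2/27) = 1/(-1838/27) = -27/1838 ≈ -0.014690)
(n + (W(8) + r(-4)))**2 = (-27/1838 + (7*8 + (1 - 1*(-4))))**2 = (-27/1838 + (56 + (1 + 4)))**2 = (-27/1838 + (56 + 5))**2 = (-27/1838 + 61)**2 = (112091/1838)**2 = 12564392281/3378244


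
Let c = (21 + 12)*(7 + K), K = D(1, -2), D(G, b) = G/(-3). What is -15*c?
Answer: -3300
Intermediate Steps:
D(G, b) = -G/3 (D(G, b) = G*(-⅓) = -G/3)
K = -⅓ (K = -⅓*1 = -⅓ ≈ -0.33333)
c = 220 (c = (21 + 12)*(7 - ⅓) = 33*(20/3) = 220)
-15*c = -15*220 = -3300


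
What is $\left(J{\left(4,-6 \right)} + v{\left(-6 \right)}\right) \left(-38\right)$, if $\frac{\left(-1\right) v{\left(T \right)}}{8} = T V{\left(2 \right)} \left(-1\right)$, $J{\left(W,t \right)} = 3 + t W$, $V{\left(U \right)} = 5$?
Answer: $9918$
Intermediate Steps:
$J{\left(W,t \right)} = 3 + W t$
$v{\left(T \right)} = 40 T$ ($v{\left(T \right)} = - 8 T 5 \left(-1\right) = - 8 \cdot 5 T \left(-1\right) = - 8 \left(- 5 T\right) = 40 T$)
$\left(J{\left(4,-6 \right)} + v{\left(-6 \right)}\right) \left(-38\right) = \left(\left(3 + 4 \left(-6\right)\right) + 40 \left(-6\right)\right) \left(-38\right) = \left(\left(3 - 24\right) - 240\right) \left(-38\right) = \left(-21 - 240\right) \left(-38\right) = \left(-261\right) \left(-38\right) = 9918$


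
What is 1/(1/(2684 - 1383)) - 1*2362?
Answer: -1061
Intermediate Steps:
1/(1/(2684 - 1383)) - 1*2362 = 1/(1/1301) - 2362 = 1301 - 2362 = -1061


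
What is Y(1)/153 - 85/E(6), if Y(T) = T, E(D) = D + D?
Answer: -4331/612 ≈ -7.0768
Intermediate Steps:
E(D) = 2*D
Y(1)/153 - 85/E(6) = 1/153 - 85/(2*6) = 1*(1/153) - 85/12 = 1/153 - 85*1/12 = 1/153 - 85/12 = -4331/612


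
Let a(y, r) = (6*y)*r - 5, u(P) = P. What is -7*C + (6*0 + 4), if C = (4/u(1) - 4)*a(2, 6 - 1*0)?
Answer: 4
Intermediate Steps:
a(y, r) = -5 + 6*r*y (a(y, r) = 6*r*y - 5 = -5 + 6*r*y)
C = 0 (C = (4/1 - 4)*(-5 + 6*(6 - 1*0)*2) = (4*1 - 4)*(-5 + 6*(6 + 0)*2) = (4 - 4)*(-5 + 6*6*2) = 0*(-5 + 72) = 0*67 = 0)
-7*C + (6*0 + 4) = -7*0 + (6*0 + 4) = 0 + (0 + 4) = 0 + 4 = 4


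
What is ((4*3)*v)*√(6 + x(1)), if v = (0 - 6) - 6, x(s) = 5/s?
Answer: -144*√11 ≈ -477.59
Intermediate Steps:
v = -12 (v = -6 - 6 = -12)
((4*3)*v)*√(6 + x(1)) = ((4*3)*(-12))*√(6 + 5/1) = (12*(-12))*√(6 + 5*1) = -144*√(6 + 5) = -144*√11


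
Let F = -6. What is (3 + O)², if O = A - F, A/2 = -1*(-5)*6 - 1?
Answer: 4489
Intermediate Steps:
A = 58 (A = 2*(-1*(-5)*6 - 1) = 2*(5*6 - 1) = 2*(30 - 1) = 2*29 = 58)
O = 64 (O = 58 - 1*(-6) = 58 + 6 = 64)
(3 + O)² = (3 + 64)² = 67² = 4489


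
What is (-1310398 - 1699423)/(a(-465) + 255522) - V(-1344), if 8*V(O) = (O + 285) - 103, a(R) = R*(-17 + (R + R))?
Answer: 392265253/2783508 ≈ 140.92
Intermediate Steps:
a(R) = R*(-17 + 2*R)
V(O) = 91/4 + O/8 (V(O) = ((O + 285) - 103)/8 = ((285 + O) - 103)/8 = (182 + O)/8 = 91/4 + O/8)
(-1310398 - 1699423)/(a(-465) + 255522) - V(-1344) = (-1310398 - 1699423)/(-465*(-17 + 2*(-465)) + 255522) - (91/4 + (1/8)*(-1344)) = -3009821/(-465*(-17 - 930) + 255522) - (91/4 - 168) = -3009821/(-465*(-947) + 255522) - 1*(-581/4) = -3009821/(440355 + 255522) + 581/4 = -3009821/695877 + 581/4 = 392265253/2783508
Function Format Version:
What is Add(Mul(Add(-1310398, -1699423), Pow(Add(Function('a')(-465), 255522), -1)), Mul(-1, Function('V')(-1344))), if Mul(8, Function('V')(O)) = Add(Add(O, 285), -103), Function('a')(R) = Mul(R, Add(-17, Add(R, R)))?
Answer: Rational(392265253, 2783508) ≈ 140.92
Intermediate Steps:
Function('a')(R) = Mul(R, Add(-17, Mul(2, R)))
Function('V')(O) = Add(Rational(91, 4), Mul(Rational(1, 8), O)) (Function('V')(O) = Mul(Rational(1, 8), Add(Add(O, 285), -103)) = Mul(Rational(1, 8), Add(Add(285, O), -103)) = Mul(Rational(1, 8), Add(182, O)) = Add(Rational(91, 4), Mul(Rational(1, 8), O)))
Add(Mul(Add(-1310398, -1699423), Pow(Add(Function('a')(-465), 255522), -1)), Mul(-1, Function('V')(-1344))) = Add(Mul(Add(-1310398, -1699423), Pow(Add(Mul(-465, Add(-17, Mul(2, -465))), 255522), -1)), Mul(-1, Add(Rational(91, 4), Mul(Rational(1, 8), -1344)))) = Add(Mul(-3009821, Pow(Add(Mul(-465, Add(-17, -930)), 255522), -1)), Mul(-1, Add(Rational(91, 4), -168))) = Add(Mul(-3009821, Pow(Add(Mul(-465, -947), 255522), -1)), Mul(-1, Rational(-581, 4))) = Add(Mul(-3009821, Pow(Add(440355, 255522), -1)), Rational(581, 4)) = Add(Mul(-3009821, Pow(695877, -1)), Rational(581, 4)) = Add(Mul(-3009821, Rational(1, 695877)), Rational(581, 4)) = Add(Rational(-3009821, 695877), Rational(581, 4)) = Rational(392265253, 2783508)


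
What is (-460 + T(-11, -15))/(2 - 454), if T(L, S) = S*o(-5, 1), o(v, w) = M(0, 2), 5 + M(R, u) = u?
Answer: 415/452 ≈ 0.91814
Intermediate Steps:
M(R, u) = -5 + u
o(v, w) = -3 (o(v, w) = -5 + 2 = -3)
T(L, S) = -3*S (T(L, S) = S*(-3) = -3*S)
(-460 + T(-11, -15))/(2 - 454) = (-460 - 3*(-15))/(2 - 454) = (-460 + 45)/(-452) = -415*(-1/452) = 415/452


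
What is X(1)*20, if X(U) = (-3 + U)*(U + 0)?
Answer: -40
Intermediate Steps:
X(U) = U*(-3 + U) (X(U) = (-3 + U)*U = U*(-3 + U))
X(1)*20 = (1*(-3 + 1))*20 = (1*(-2))*20 = -2*20 = -40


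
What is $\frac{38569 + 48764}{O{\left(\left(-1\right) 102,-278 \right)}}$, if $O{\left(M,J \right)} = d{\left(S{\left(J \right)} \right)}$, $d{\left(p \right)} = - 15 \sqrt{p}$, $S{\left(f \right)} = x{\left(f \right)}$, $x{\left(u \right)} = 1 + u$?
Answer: $\frac{29111 i \sqrt{277}}{1385} \approx 349.82 i$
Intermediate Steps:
$S{\left(f \right)} = 1 + f$
$O{\left(M,J \right)} = - 15 \sqrt{1 + J}$
$\frac{38569 + 48764}{O{\left(\left(-1\right) 102,-278 \right)}} = \frac{38569 + 48764}{\left(-15\right) \sqrt{1 - 278}} = \frac{87333}{\left(-15\right) \sqrt{-277}} = \frac{87333}{\left(-15\right) i \sqrt{277}} = 87333 \frac{i \sqrt{277}}{4155} = \frac{29111 i \sqrt{277}}{1385}$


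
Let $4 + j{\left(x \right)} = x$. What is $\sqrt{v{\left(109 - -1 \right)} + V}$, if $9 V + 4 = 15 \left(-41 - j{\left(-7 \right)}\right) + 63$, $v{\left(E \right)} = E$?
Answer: $\frac{\sqrt{599}}{3} \approx 8.1582$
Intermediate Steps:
$j{\left(x \right)} = -4 + x$
$V = - \frac{391}{9}$ ($V = - \frac{4}{9} + \frac{15 \left(-41 - \left(-4 - 7\right)\right) + 63}{9} = - \frac{4}{9} + \frac{15 \left(-41 - -11\right) + 63}{9} = - \frac{4}{9} + \frac{15 \left(-41 + 11\right) + 63}{9} = - \frac{4}{9} + \frac{15 \left(-30\right) + 63}{9} = - \frac{4}{9} + \frac{-450 + 63}{9} = - \frac{4}{9} + \frac{1}{9} \left(-387\right) = - \frac{4}{9} - 43 = - \frac{391}{9} \approx -43.444$)
$\sqrt{v{\left(109 - -1 \right)} + V} = \sqrt{\left(109 - -1\right) - \frac{391}{9}} = \sqrt{\left(109 + 1\right) - \frac{391}{9}} = \sqrt{110 - \frac{391}{9}} = \sqrt{\frac{599}{9}} = \frac{\sqrt{599}}{3}$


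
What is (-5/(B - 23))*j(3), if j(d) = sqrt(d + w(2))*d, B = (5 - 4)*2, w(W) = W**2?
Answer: 5*sqrt(7)/7 ≈ 1.8898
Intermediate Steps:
B = 2 (B = 1*2 = 2)
j(d) = d*sqrt(4 + d) (j(d) = sqrt(d + 2**2)*d = sqrt(d + 4)*d = sqrt(4 + d)*d = d*sqrt(4 + d))
(-5/(B - 23))*j(3) = (-5/(2 - 23))*(3*sqrt(4 + 3)) = (-5/(-21))*(3*sqrt(7)) = (-5*(-1/21))*(3*sqrt(7)) = 5*(3*sqrt(7))/21 = 5*sqrt(7)/7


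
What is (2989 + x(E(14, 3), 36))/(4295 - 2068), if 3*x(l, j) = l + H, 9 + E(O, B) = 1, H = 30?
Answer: 8989/6681 ≈ 1.3455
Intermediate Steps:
E(O, B) = -8 (E(O, B) = -9 + 1 = -8)
x(l, j) = 10 + l/3 (x(l, j) = (l + 30)/3 = (30 + l)/3 = 10 + l/3)
(2989 + x(E(14, 3), 36))/(4295 - 2068) = (2989 + (10 + (⅓)*(-8)))/(4295 - 2068) = (2989 + (10 - 8/3))/2227 = (2989 + 22/3)*(1/2227) = (8989/3)*(1/2227) = 8989/6681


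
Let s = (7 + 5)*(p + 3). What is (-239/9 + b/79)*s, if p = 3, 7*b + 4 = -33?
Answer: -1060000/553 ≈ -1916.8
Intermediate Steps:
b = -37/7 (b = -4/7 + (⅐)*(-33) = -4/7 - 33/7 = -37/7 ≈ -5.2857)
s = 72 (s = (7 + 5)*(3 + 3) = 12*6 = 72)
(-239/9 + b/79)*s = (-239/9 - 37/7/79)*72 = (-239*⅑ - 37/7*1/79)*72 = (-239/9 - 37/553)*72 = -132500/4977*72 = -1060000/553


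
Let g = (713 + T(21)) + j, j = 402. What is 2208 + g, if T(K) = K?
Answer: 3344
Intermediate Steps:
g = 1136 (g = (713 + 21) + 402 = 734 + 402 = 1136)
2208 + g = 2208 + 1136 = 3344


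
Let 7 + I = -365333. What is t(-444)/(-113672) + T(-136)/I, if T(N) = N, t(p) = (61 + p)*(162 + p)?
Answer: -4930431581/5191116060 ≈ -0.94978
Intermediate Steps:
I = -365340 (I = -7 - 365333 = -365340)
t(-444)/(-113672) + T(-136)/I = (9882 + (-444)**2 + 223*(-444))/(-113672) - 136/(-365340) = (9882 + 197136 - 99012)*(-1/113672) - 136*(-1/365340) = 108006*(-1/113672) + 34/91335 = -54003/56836 + 34/91335 = -4930431581/5191116060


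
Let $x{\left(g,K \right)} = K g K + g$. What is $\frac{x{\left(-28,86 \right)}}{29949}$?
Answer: $- \frac{207116}{29949} \approx -6.9156$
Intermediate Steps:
$x{\left(g,K \right)} = g + g K^{2}$ ($x{\left(g,K \right)} = g K^{2} + g = g + g K^{2}$)
$\frac{x{\left(-28,86 \right)}}{29949} = \frac{\left(-28\right) \left(1 + 86^{2}\right)}{29949} = - 28 \left(1 + 7396\right) \frac{1}{29949} = \left(-28\right) 7397 \cdot \frac{1}{29949} = \left(-207116\right) \frac{1}{29949} = - \frac{207116}{29949}$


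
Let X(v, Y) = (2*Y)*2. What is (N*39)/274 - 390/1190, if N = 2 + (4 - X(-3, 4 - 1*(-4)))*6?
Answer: -390546/16303 ≈ -23.955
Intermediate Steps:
X(v, Y) = 4*Y
N = -166 (N = 2 + (4 - 4*(4 - 1*(-4)))*6 = 2 + (4 - 4*(4 + 4))*6 = 2 + (4 - 4*8)*6 = 2 + (4 - 1*32)*6 = 2 + (4 - 32)*6 = 2 - 28*6 = 2 - 168 = -166)
(N*39)/274 - 390/1190 = -166*39/274 - 390/1190 = -6474*1/274 - 390*1/1190 = -3237/137 - 39/119 = -390546/16303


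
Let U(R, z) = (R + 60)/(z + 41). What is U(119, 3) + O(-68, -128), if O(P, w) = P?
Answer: -2813/44 ≈ -63.932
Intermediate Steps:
U(R, z) = (60 + R)/(41 + z)
U(119, 3) + O(-68, -128) = (60 + 119)/(41 + 3) - 68 = 179/44 - 68 = -2813/44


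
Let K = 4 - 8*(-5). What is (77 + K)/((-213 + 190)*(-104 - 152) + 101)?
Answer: 121/5989 ≈ 0.020204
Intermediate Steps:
K = 44 (K = 4 + 40 = 44)
(77 + K)/((-213 + 190)*(-104 - 152) + 101) = (77 + 44)/((-213 + 190)*(-104 - 152) + 101) = 121/(-23*(-256) + 101) = 121/(5888 + 101) = 121/5989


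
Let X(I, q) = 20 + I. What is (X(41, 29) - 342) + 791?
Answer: 510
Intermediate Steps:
(X(41, 29) - 342) + 791 = ((20 + 41) - 342) + 791 = (61 - 342) + 791 = -281 + 791 = 510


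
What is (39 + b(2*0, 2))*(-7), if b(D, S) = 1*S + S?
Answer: -301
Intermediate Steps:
b(D, S) = 2*S (b(D, S) = S + S = 2*S)
(39 + b(2*0, 2))*(-7) = (39 + 2*2)*(-7) = (39 + 4)*(-7) = 43*(-7) = -301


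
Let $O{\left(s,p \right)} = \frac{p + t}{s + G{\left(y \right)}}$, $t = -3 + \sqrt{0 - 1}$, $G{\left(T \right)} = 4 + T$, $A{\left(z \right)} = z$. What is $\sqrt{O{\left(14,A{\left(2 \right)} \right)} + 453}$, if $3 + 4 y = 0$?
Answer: $\frac{\sqrt{2156457 + 276 i}}{69} \approx 21.282 + 0.0013619 i$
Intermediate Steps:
$y = - \frac{3}{4}$ ($y = - \frac{3}{4} + \frac{1}{4} \cdot 0 = - \frac{3}{4} + 0 = - \frac{3}{4} \approx -0.75$)
$t = -3 + i$ ($t = -3 + \sqrt{-1} = -3 + i \approx -3.0 + 1.0 i$)
$O{\left(s,p \right)} = \frac{-3 + i + p}{\frac{13}{4} + s}$ ($O{\left(s,p \right)} = \frac{p - \left(3 - i\right)}{s + \left(4 - \frac{3}{4}\right)} = \frac{-3 + i + p}{s + \frac{13}{4}} = \frac{-3 + i + p}{\frac{13}{4} + s}$)
$\sqrt{O{\left(14,A{\left(2 \right)} \right)} + 453} = \sqrt{\frac{4 \left(-3 + i + 2\right)}{13 + 4 \cdot 14} + 453} = \sqrt{\frac{4 \left(-1 + i\right)}{13 + 56} + 453} = \sqrt{\frac{4 \left(-1 + i\right)}{69} + 453} = \sqrt{4 \cdot \frac{1}{69} \left(-1 + i\right) + 453} = \sqrt{\left(- \frac{4}{69} + \frac{4 i}{69}\right) + 453} = \sqrt{\frac{31253}{69} + \frac{4 i}{69}}$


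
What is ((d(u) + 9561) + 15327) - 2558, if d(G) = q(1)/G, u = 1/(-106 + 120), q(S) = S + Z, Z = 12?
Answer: 22512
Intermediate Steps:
q(S) = 12 + S (q(S) = S + 12 = 12 + S)
u = 1/14 ≈ 0.071429
d(G) = 13/G (d(G) = (12 + 1)/G = 13/G)
((d(u) + 9561) + 15327) - 2558 = ((13/(1/14) + 9561) + 15327) - 2558 = ((13*14 + 9561) + 15327) - 2558 = ((182 + 9561) + 15327) - 2558 = (9743 + 15327) - 2558 = 25070 - 2558 = 22512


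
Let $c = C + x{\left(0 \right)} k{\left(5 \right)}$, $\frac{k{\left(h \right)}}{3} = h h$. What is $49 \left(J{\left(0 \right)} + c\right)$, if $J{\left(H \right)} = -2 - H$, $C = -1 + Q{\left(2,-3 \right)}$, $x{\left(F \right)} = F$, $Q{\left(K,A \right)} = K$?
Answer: $-49$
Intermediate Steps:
$C = 1$ ($C = -1 + 2 = 1$)
$k{\left(h \right)} = 3 h^{2}$ ($k{\left(h \right)} = 3 h h = 3 h^{2}$)
$c = 1$ ($c = 1 + 0 \cdot 3 \cdot 5^{2} = 1 + 0 \cdot 3 \cdot 25 = 1 + 0 \cdot 75 = 1 + 0 = 1$)
$49 \left(J{\left(0 \right)} + c\right) = 49 \left(\left(-2 - 0\right) + 1\right) = 49 \left(\left(-2 + 0\right) + 1\right) = 49 \left(-2 + 1\right) = 49 \left(-1\right) = -49$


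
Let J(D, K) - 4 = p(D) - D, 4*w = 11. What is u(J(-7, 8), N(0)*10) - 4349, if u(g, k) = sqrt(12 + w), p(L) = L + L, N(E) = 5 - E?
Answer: -4349 + sqrt(59)/2 ≈ -4345.2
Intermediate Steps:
w = 11/4 (w = (1/4)*11 = 11/4 ≈ 2.7500)
p(L) = 2*L
J(D, K) = 4 + D (J(D, K) = 4 + (2*D - D) = 4 + D)
u(g, k) = sqrt(59)/2 (u(g, k) = sqrt(12 + 11/4) = sqrt(59/4) = sqrt(59)/2)
u(J(-7, 8), N(0)*10) - 4349 = sqrt(59)/2 - 4349 = -4349 + sqrt(59)/2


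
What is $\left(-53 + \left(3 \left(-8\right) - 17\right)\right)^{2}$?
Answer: $8836$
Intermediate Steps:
$\left(-53 + \left(3 \left(-8\right) - 17\right)\right)^{2} = \left(-53 - 41\right)^{2} = \left(-94\right)^{2} = 8836$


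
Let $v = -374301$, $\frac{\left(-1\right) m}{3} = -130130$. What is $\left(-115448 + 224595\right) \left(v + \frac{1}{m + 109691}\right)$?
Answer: $- \frac{20430224783721860}{500081} \approx -4.0854 \cdot 10^{10}$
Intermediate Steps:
$m = 390390$ ($m = \left(-3\right) \left(-130130\right) = 390390$)
$\left(-115448 + 224595\right) \left(v + \frac{1}{m + 109691}\right) = \left(-115448 + 224595\right) \left(-374301 + \frac{1}{390390 + 109691}\right) = 109147 \left(-374301 + \frac{1}{500081}\right) = 109147 \left(- \frac{187180818380}{500081}\right) = - \frac{20430224783721860}{500081}$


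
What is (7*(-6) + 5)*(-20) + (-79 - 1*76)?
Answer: 585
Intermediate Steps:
(7*(-6) + 5)*(-20) + (-79 - 1*76) = (-42 + 5)*(-20) + (-79 - 76) = -37*(-20) - 155 = 740 - 155 = 585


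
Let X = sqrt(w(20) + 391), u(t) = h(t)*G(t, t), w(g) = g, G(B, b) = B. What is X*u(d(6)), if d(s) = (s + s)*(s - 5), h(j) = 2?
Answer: 24*sqrt(411) ≈ 486.56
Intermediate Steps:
d(s) = 2*s*(-5 + s) (d(s) = (2*s)*(-5 + s) = 2*s*(-5 + s))
u(t) = 2*t
X = sqrt(411) (X = sqrt(20 + 391) = sqrt(411) ≈ 20.273)
X*u(d(6)) = sqrt(411)*(2*(2*6*(-5 + 6))) = sqrt(411)*(2*(2*6*1)) = sqrt(411)*(2*12) = sqrt(411)*24 = 24*sqrt(411)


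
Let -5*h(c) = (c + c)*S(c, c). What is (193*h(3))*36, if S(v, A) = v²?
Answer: -375192/5 ≈ -75038.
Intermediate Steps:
h(c) = -2*c³/5 (h(c) = -(c + c)*c²/5 = -2*c*c²/5 = -2*c³/5)
(193*h(3))*36 = (193*(-⅖*3³))*36 = (193*(-⅖*27))*36 = (193*(-54/5))*36 = -10422/5*36 = -375192/5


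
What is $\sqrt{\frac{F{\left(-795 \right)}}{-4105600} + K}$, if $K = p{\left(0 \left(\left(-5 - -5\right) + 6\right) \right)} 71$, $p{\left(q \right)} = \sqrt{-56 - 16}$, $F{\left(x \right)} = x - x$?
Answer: $2^{\frac{3}{4}} \sqrt{213} \sqrt{i} \approx 17.356 + 17.356 i$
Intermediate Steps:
$F{\left(x \right)} = 0$
$p{\left(q \right)} = 6 i \sqrt{2}$ ($p{\left(q \right)} = \sqrt{-72} = 6 i \sqrt{2}$)
$K = 426 i \sqrt{2}$ ($K = 6 i \sqrt{2} \cdot 71 = 426 i \sqrt{2} \approx 602.46 i$)
$\sqrt{\frac{F{\left(-795 \right)}}{-4105600} + K} = \sqrt{\frac{0}{-4105600} + 426 i \sqrt{2}} = \sqrt{0 \left(- \frac{1}{4105600}\right) + 426 i \sqrt{2}} = \sqrt{0 + 426 i \sqrt{2}} = \sqrt{426 i \sqrt{2}} = 2^{\frac{3}{4}} \sqrt{213} \sqrt{i}$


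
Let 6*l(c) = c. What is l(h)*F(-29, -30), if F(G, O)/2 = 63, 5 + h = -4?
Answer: -189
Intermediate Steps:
h = -9 (h = -5 - 4 = -9)
l(c) = c/6
F(G, O) = 126 (F(G, O) = 2*63 = 126)
l(h)*F(-29, -30) = ((⅙)*(-9))*126 = -3/2*126 = -189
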